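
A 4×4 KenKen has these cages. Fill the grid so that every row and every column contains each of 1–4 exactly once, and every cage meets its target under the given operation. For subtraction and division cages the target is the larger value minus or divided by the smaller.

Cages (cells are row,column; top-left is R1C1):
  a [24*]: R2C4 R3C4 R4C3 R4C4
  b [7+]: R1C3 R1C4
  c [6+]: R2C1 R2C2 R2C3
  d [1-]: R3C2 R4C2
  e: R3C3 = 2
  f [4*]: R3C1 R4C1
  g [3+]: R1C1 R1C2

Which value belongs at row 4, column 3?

3

E is a freebie; hence R3C3 = 2.
In row 2, 4 can only go at R2C4, so R2C4 = 4.
Cage b's pair has sum 7, which forces R1C3 = 4.
Column 4 now contains 4, so R1C4 = 3.
Column 4 already has 3, which forces R3C4 = 1.
Cage a needs product 24, leaving R4C4 = 2.
1 is placed in row 3; hence R3C1 = 4.
Row 3 already has 4, leaving R3C2 = 3.
The two cells of cage f must have product 4, so R4C1 = 1.
3 is placed in column 2, so R4C2 = 4.
Cage a has product 24; hence R4C3 = 3.
1 is placed in column 1; hence R1C1 = 2.
Cage g's pair has sum 3, so R1C2 = 1.
The 3 cells of cage c must have sum 6, leaving R2C1 = 3.
Cage c needs sum 6, so R2C2 = 2.
Column 3 already has 3; hence R2C3 = 1.
The full grid is 2 1 4 3 / 3 2 1 4 / 4 3 2 1 / 1 4 3 2.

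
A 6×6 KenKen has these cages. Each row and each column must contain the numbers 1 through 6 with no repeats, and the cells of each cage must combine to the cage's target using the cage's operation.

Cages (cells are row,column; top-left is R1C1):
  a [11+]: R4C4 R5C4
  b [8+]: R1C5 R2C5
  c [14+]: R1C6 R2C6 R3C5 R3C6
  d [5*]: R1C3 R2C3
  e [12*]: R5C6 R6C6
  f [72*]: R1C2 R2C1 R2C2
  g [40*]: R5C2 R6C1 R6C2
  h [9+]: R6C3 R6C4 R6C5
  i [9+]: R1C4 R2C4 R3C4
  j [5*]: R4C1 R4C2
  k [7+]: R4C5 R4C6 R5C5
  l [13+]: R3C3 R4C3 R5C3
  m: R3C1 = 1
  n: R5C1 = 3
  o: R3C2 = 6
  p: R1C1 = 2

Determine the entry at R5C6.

4

Cage p is a single given cell; hence R1C1 = 2.
Cage m is given, leaving R3C1 = 1.
Cage o is a single given cell, so R3C2 = 6.
Column 1 now contains 1; hence R4C1 = 5.
Row 4 already has 5, so R4C2 = 1.
Row 4 already has 5; hence R4C4 = 6.
Cage n is given; hence R5C1 = 3.
Column 4 now contains 6; hence R5C4 = 5.
Column 1 now contains 5, so R6C1 = 4.
Column 1 already has 4, so R2C1 = 6.
Cage g has product 40, so R5C2 = 2.
Cage l needs sum 13, so R5C3 = 6.
Row 5 already has 2; hence R5C5 = 1.
Row 5 now contains 6, which forces R5C6 = 4.
Cage g needs product 40, leaving R6C2 = 5.
The 3 cells of cage k must have sum 7, which forces R4C5 = 4.
4 is placed in column 6, so R4C6 = 2.
The 3 cells of cage h must have sum 9, leaving R6C5 = 6.
Cage e's pair has product 12, leaving R6C6 = 3.
The 4 cells of cage c must have sum 14; hence R1C6 = 6.
The 4 cells of cage c must have sum 14, so R2C6 = 1.
Cage l has sum 13, so R3C3 = 4.
Cage c needs sum 14, which forces R3C5 = 2.
3 is placed in column 6, so R3C6 = 5.
2 is placed in row 4, leaving R4C3 = 3.
Cage d's pair has product 5; hence R1C3 = 1.
Cage i needs sum 9, so R1C4 = 4.
Row 2 now contains 1, which forces R2C3 = 5.
Cage i needs sum 9, so R2C4 = 2.
Row 2 already has 5, so R2C5 = 3.
Row 3 now contains 2, so R3C4 = 3.
Column 3 now contains 1, leaving R6C3 = 2.
2 is placed in column 4; hence R6C4 = 1.
Row 1 now contains 4; hence R1C2 = 3.
Column 5 already has 3, so R1C5 = 5.
3 is placed in row 2, which forces R2C2 = 4.
The full grid is 2 3 1 4 5 6 / 6 4 5 2 3 1 / 1 6 4 3 2 5 / 5 1 3 6 4 2 / 3 2 6 5 1 4 / 4 5 2 1 6 3.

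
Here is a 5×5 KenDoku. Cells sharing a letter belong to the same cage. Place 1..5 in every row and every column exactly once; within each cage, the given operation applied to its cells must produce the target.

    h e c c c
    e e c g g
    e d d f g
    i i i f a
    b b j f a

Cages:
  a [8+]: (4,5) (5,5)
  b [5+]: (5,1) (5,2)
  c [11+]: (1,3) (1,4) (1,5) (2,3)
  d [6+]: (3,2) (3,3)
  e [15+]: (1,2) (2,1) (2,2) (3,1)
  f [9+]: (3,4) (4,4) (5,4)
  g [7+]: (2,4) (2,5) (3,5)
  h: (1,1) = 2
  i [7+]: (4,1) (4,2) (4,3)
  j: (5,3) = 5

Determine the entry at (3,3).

1

Cage h is given; hence (1,1) = 2.
J is a freebie, so (5,3) = 5.
Row 5 already has 5, which forces (5,5) = 3.
3 is placed in column 5; hence (4,5) = 5.
The only place for 3 in row 4 is (4,4).
Column 4 already has 3, which forces (1,4) = 5.
The 4 cells of cage c must have sum 11; hence (1,5) = 1.
Cage g has sum 7, so (2,4) = 1.
The 4 cells of cage c must have sum 11; hence (1,3) = 3.
1 is placed in row 2, which forces (2,3) = 2.
Row 2 already has 2, so (2,5) = 4.
Column 5 already has 4, leaving (3,5) = 2.
3 is placed in row 1, which forces (1,2) = 4.
Cage e has sum 15, leaving (2,1) = 5.
Cage e has sum 15, which forces (2,2) = 3.
Cage e needs sum 15; hence (3,1) = 3.
Cage d needs two cells with sum 6; hence (3,2) = 5.
The two cells of cage d must have sum 6, so (3,3) = 1.
Row 3 now contains 2; hence (3,4) = 4.
The 3 cells of cage i must have sum 7; hence (4,2) = 2.
Column 3 already has 1, which forces (4,3) = 4.
Column 2 now contains 4, so (5,2) = 1.
Cage f needs sum 9; hence (5,4) = 2.
Row 4 already has 4, leaving (4,1) = 1.
1 is placed in row 5; hence (5,1) = 4.
Filled in: 2 4 3 5 1 / 5 3 2 1 4 / 3 5 1 4 2 / 1 2 4 3 5 / 4 1 5 2 3.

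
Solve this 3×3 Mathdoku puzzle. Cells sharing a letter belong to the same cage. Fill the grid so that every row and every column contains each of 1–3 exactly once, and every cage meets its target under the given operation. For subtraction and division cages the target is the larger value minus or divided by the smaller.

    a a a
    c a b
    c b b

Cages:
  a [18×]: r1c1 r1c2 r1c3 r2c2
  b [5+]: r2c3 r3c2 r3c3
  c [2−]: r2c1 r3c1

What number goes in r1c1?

Cage a has product 18, so r2c2 = 3.
Row 2 already has 3, leaving r2c1 = 1.
Row 2 already has 1, which forces r2c3 = 2.
Cage c's pair has difference 2, so r3c1 = 3.
3 is placed in row 3, so r3c3 = 1.
Column 1 already has 3, which forces r1c1 = 2.
Cage a has product 18, so r1c2 = 1.
Column 3 already has 1, which forces r1c3 = 3.
1 is placed in row 3; hence r3c2 = 2.
The full grid is 2 1 3 / 1 3 2 / 3 2 1.

2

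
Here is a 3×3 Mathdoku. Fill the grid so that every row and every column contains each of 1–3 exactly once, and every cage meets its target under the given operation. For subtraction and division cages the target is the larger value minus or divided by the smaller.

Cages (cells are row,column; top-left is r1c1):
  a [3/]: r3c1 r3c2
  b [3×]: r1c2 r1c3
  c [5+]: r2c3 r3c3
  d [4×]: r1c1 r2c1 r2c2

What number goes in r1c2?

The 3 cells of cage d must have product 4, so r1c1 = 2.
Cage d needs product 4, so r2c1 = 1.
Cage d needs product 4, which forces r2c2 = 2.
2 is placed in row 2, leaving r2c3 = 3.
Column 1 already has 1, which forces r3c1 = 3.
3 is placed in row 3, so r3c2 = 1.
3 is placed in column 3, so r3c3 = 2.
Column 2 already has 1, which forces r1c2 = 3.
3 is placed in column 3, which forces r1c3 = 1.
The full grid is 2 3 1 / 1 2 3 / 3 1 2.

3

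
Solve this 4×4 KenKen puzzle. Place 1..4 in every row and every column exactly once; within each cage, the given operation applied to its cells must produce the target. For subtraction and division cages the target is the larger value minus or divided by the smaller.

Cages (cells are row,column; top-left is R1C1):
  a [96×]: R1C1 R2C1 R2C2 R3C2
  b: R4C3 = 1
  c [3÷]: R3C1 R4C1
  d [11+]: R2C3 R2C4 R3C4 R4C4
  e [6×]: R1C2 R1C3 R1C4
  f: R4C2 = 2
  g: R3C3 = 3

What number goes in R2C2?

3

Cage g is a single given cell, which forces R3C3 = 3.
Cage f is a single given cell, so R4C2 = 2.
B is a freebie, so R4C3 = 1.
Column 3 now contains 1, leaving R1C3 = 2.
The 4 cells of cage a must have product 96, leaving R2C2 = 3.
Column 3 now contains 2, leaving R2C3 = 4.
3 is placed in row 3, which forces R3C1 = 1.
2 is placed in column 2; hence R3C2 = 4.
Row 3 now contains 1; hence R3C4 = 2.
1 is placed in row 4, so R4C1 = 3.
Row 4 now contains 3, so R4C4 = 4.
2 is placed in row 1, so R1C1 = 4.
Column 2 already has 3, leaving R1C2 = 1.
Cage e has product 6, so R1C4 = 3.
Row 2 now contains 4; hence R2C1 = 2.
2 is placed in column 4, so R2C4 = 1.
Filled in: 4 1 2 3 / 2 3 4 1 / 1 4 3 2 / 3 2 1 4.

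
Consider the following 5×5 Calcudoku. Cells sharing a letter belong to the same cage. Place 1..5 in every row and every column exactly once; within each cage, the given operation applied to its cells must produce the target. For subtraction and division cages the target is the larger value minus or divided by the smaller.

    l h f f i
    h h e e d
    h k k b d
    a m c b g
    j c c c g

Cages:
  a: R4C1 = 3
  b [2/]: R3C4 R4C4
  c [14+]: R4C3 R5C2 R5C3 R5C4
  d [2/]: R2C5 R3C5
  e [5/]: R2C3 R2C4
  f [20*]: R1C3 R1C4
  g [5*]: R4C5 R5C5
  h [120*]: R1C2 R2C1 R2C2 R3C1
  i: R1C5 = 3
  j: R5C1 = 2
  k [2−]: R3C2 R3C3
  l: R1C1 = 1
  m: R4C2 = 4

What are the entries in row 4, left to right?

3 4 2 1 5

L is a freebie, leaving R1C1 = 1.
Cage i is given, so R1C5 = 3.
A is a freebie, which forces R4C1 = 3.
Cage m is given, leaving R4C2 = 4.
Cage j is given, which forces R5C1 = 2.
Cage h needs product 120, which forces R1C2 = 2.
Cage h needs product 120, leaving R2C2 = 3.
Cage k's pair has difference 2, which forces R3C3 = 3.
Cage c has sum 14, leaving R5C2 = 5.
Cage c has sum 14; hence R5C4 = 3.
Row 5 now contains 5, which forces R5C5 = 1.
Column 2 already has 5, so R3C2 = 1.
The 4 cells of cage c must have sum 14; hence R4C3 = 2.
Row 4 already has 2; hence R4C4 = 1.
Column 5 already has 1; hence R4C5 = 5.
1 is placed in row 5, which forces R5C3 = 4.
Column 3 now contains 4; hence R1C3 = 5.
The two cells of cage f must have product 20, so R1C4 = 4.
Cage e needs two cells with quotient 5, so R2C3 = 1.
Column 4 now contains 1, so R2C4 = 5.
The two cells of cage b must have quotient 2; hence R3C4 = 2.
2 is placed in row 3, leaving R3C5 = 4.
Row 2 now contains 5, which forces R2C1 = 4.
Column 5 now contains 4, so R2C5 = 2.
Row 3 already has 4, leaving R3C1 = 5.
The full grid is 1 2 5 4 3 / 4 3 1 5 2 / 5 1 3 2 4 / 3 4 2 1 5 / 2 5 4 3 1.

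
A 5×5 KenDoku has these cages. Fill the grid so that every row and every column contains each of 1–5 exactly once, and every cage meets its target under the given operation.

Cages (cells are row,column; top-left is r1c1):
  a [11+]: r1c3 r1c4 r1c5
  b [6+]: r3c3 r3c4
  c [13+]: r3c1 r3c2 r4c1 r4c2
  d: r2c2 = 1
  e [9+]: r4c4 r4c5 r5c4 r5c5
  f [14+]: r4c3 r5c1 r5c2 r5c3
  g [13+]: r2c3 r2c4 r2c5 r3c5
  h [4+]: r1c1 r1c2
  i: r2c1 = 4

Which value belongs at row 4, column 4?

Cage i is given, leaving r2c1 = 4.
Cage d is a single given cell, leaving r2c2 = 1.
Cage h needs two cells with sum 4, so r1c1 = 1.
1 is placed in column 2, leaving r1c2 = 3.
Cage g needs sum 13; hence r3c5 = 3.
Column 1 needs a 3, and only r5c1 is open for it.
Row 4 needs a 3, and only r4c4 is open for it.
Cage g has sum 13, leaving r2c3 = 3.
Cage e needs sum 9; hence r4c5 = 1.
Cage e needs sum 9, leaving r5c4 = 1.
The 4 cells of cage e must have sum 9, leaving r5c5 = 4.
Cage f has sum 14; hence r4c3 = 4.
The 3 cells of cage a must have sum 11; hence r1c4 = 4.
The 4 cells of cage c must have sum 13; hence r3c1 = 2.
The 4 cells of cage c must have sum 13, leaving r3c2 = 4.
Row 3 already has 2; hence r3c3 = 1.
Column 4 now contains 4, leaving r3c4 = 5.
Cage c needs sum 13, leaving r4c1 = 5.
Row 4 now contains 4, leaving r4c2 = 2.
2 is placed in column 2, so r5c2 = 5.
Row 5 already has 5; hence r5c3 = 2.
Column 3 now contains 2, which forces r1c3 = 5.
Cage a has sum 11, which forces r1c5 = 2.
5 is placed in column 4, so r2c4 = 2.
The 4 cells of cage g must have sum 13, leaving r2c5 = 5.
The full grid is 1 3 5 4 2 / 4 1 3 2 5 / 2 4 1 5 3 / 5 2 4 3 1 / 3 5 2 1 4.

3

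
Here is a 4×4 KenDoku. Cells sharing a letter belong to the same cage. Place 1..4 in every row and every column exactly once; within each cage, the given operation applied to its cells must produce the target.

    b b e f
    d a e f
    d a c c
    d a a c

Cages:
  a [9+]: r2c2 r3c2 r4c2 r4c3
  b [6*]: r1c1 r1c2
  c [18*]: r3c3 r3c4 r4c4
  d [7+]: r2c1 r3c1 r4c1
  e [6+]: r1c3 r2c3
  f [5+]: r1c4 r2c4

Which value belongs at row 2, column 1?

Cage c has product 18, so r3c3 = 3.
Cage c needs product 18; hence r3c4 = 2.
Cage c has product 18, which forces r4c4 = 3.
In row 1, 1 can only go at r1c4, so r1c4 = 1.
Column 4 now contains 1, so r2c4 = 4.
The two cells of cage e must have sum 6; hence r1c3 = 4.
4 is placed in row 2, leaving r2c3 = 2.
2 is placed in column 3, which forces r4c3 = 1.
2 is placed in row 2; hence r2c1 = 1.
2 is placed in row 2, so r2c2 = 3.
Cage d needs sum 7; hence r3c1 = 4.
Cage a needs sum 9, leaving r3c2 = 1.
Cage d has sum 7, leaving r4c1 = 2.
Row 4 already has 1, so r4c2 = 4.
Column 1 now contains 2; hence r1c1 = 3.
Column 2 now contains 3, leaving r1c2 = 2.
Completed grid: 3 2 4 1 / 1 3 2 4 / 4 1 3 2 / 2 4 1 3.

1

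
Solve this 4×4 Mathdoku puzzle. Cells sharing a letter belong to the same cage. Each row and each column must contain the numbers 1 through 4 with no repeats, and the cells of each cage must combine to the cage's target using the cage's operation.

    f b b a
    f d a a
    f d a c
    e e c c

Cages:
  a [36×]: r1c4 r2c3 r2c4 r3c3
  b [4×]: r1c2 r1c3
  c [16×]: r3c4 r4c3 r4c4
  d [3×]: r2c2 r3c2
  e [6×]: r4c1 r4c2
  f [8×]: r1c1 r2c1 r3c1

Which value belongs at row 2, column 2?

The only place for 3 in row 1 is r1c4.
In row 1, 2 can only go at r1c1, so r1c1 = 2.
Column 1 now contains 2, which forces r4c1 = 3.
Cage e's pair has product 6; hence r4c2 = 2.
Row 4 now contains 2, leaving r4c3 = 4.
Row 4 now contains 4, so r4c4 = 1.
Cage b's pair has product 4, so r1c2 = 4.
Column 3 now contains 4, which forces r1c3 = 1.
Column 3 now contains 1, leaving r2c3 = 3.
Column 3 now contains 3, leaving r3c3 = 2.
Cage c needs product 16, which forces r3c4 = 4.
Cage f has product 8, which forces r2c1 = 4.
Row 2 now contains 3, leaving r2c2 = 1.
4 is placed in column 4; hence r2c4 = 2.
Row 3 already has 4, so r3c1 = 1.
The two cells of cage d must have product 3, leaving r3c2 = 3.
Completed grid: 2 4 1 3 / 4 1 3 2 / 1 3 2 4 / 3 2 4 1.

1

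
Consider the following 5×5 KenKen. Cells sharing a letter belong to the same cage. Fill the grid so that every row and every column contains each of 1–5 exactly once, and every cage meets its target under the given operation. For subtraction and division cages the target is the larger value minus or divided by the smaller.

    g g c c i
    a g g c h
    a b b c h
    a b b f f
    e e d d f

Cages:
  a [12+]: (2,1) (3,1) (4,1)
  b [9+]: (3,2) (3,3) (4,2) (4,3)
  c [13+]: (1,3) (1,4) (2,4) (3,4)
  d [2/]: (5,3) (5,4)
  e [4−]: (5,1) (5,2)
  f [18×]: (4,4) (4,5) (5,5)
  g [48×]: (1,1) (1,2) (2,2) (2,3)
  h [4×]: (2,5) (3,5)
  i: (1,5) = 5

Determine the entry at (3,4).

Cage i is a single given cell; hence (1,5) = 5.
Cage f needs product 18; hence (4,4) = 3.
Cage f has product 18; hence (4,5) = 2.
Cage f needs product 18, so (5,5) = 3.
The only place for 2 in column 1 is (1,1).
Row 1 now contains 2; hence (1,3) = 3.
Row 1 now contains 3, leaving (1,2) = 4.
Row 1 now contains 4, which forces (1,4) = 1.
Cage g needs product 48, which forces (2,2) = 3.
The 4 cells of cage g must have product 48, so (2,3) = 2.
Column 3 already has 2, so (3,3) = 1.
1 is placed in row 3, which forces (3,5) = 4.
Column 3 now contains 1, which forces (5,3) = 4.
4 is placed in row 5; hence (5,4) = 2.
The 4 cells of cage c must have sum 13; hence (2,4) = 4.
Column 5 now contains 4, so (2,5) = 1.
Cage a needs sum 12; hence (3,1) = 3.
1 is placed in row 3, leaving (3,2) = 2.
Row 3 now contains 4, which forces (3,4) = 5.
The 4 cells of cage b must have sum 9, which forces (4,2) = 1.
Column 3 already has 4, so (4,3) = 5.
Column 2 already has 1; hence (5,2) = 5.
4 is placed in row 2; hence (2,1) = 5.
Row 4 already has 5, so (4,1) = 4.
Row 5 now contains 5, which forces (5,1) = 1.
Filled in: 2 4 3 1 5 / 5 3 2 4 1 / 3 2 1 5 4 / 4 1 5 3 2 / 1 5 4 2 3.

5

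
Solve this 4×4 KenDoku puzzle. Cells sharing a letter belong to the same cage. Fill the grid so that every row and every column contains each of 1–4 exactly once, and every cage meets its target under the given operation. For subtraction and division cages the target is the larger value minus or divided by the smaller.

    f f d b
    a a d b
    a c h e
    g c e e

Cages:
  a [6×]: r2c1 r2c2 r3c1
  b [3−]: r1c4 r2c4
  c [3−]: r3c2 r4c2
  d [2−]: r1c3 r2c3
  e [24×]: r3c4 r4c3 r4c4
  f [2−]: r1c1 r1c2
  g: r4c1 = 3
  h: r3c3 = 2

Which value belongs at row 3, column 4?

3

Cage h is given, so r3c3 = 2.
G is a freebie, so r4c1 = 3.
3 is placed in row 4, leaving r4c3 = 4.
4 is placed in row 4; hence r4c4 = 2.
Cage a has product 6, which forces r2c1 = 2.
The 3 cells of cage a must have product 6; hence r2c2 = 3.
Row 2 already has 3, leaving r2c3 = 1.
Row 2 now contains 1, so r2c4 = 4.
Column 1 already has 3, which forces r3c1 = 1.
Cage c's pair has difference 3, which forces r3c2 = 4.
Cage e needs product 24; hence r3c4 = 3.
4 is placed in row 4; hence r4c2 = 1.
Column 1 already has 1, which forces r1c1 = 4.
Column 2 now contains 4, so r1c2 = 2.
Column 3 already has 1, leaving r1c3 = 3.
Column 4 already has 4, which forces r1c4 = 1.
The full grid is 4 2 3 1 / 2 3 1 4 / 1 4 2 3 / 3 1 4 2.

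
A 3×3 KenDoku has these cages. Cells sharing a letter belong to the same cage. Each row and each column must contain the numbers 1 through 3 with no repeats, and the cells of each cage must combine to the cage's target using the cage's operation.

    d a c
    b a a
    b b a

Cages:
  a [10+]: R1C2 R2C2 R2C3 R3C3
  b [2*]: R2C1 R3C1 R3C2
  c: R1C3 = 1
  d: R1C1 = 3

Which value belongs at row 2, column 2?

Cage d is given; hence R1C1 = 3.
3 is placed in row 1, which forces R1C2 = 2.
C is a freebie, leaving R1C3 = 1.
Cage b needs product 2, so R2C1 = 1.
2 is placed in column 2, so R2C2 = 3.
3 is placed in row 2, so R2C3 = 2.
Cage b needs product 2; hence R3C1 = 2.
The 3 cells of cage b must have product 2, so R3C2 = 1.
2 is placed in column 3, which forces R3C3 = 3.
Filled in: 3 2 1 / 1 3 2 / 2 1 3.

3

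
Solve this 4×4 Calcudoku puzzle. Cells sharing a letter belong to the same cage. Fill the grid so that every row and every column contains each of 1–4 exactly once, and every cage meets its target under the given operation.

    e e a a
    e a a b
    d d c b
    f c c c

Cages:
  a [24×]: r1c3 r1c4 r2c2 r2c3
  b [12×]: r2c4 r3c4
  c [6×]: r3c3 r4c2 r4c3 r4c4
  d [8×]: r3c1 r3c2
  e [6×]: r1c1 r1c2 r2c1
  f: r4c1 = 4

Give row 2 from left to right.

1 3 2 4

The 4 cells of cage c must have product 6, leaving r3c3 = 1.
F is a freebie; hence r4c1 = 4.
4 is placed in column 1, so r3c1 = 2.
Cage d needs two cells with product 8; hence r3c2 = 4.
Row 3 now contains 4, so r3c4 = 3.
Cage e needs product 6, leaving r1c2 = 2.
3 is placed in column 4, which forces r2c4 = 4.
Cage a needs product 24; hence r1c3 = 4.
4 is placed in column 4, leaving r1c4 = 1.
Cage a has product 24, so r2c2 = 3.
The 4 cells of cage a must have product 24, leaving r2c3 = 2.
Column 2 now contains 3, which forces r4c2 = 1.
Column 3 already has 2, so r4c3 = 3.
Column 4 already has 1, leaving r4c4 = 2.
Row 1 already has 1, so r1c1 = 3.
Row 2 now contains 3, which forces r2c1 = 1.
Filled in: 3 2 4 1 / 1 3 2 4 / 2 4 1 3 / 4 1 3 2.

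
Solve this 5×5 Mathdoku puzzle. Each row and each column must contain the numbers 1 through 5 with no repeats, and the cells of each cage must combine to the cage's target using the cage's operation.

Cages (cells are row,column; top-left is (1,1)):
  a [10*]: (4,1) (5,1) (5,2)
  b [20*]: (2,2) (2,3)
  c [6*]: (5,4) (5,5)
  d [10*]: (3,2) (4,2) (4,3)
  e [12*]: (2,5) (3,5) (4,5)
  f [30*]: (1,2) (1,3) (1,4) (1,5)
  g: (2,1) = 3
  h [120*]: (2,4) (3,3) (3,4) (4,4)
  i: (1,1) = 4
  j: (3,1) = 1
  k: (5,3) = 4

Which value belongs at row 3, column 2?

2

I is a freebie; hence (1,1) = 4.
G is a freebie, which forces (2,1) = 3.
Cage j is a single given cell; hence (3,1) = 1.
K is a freebie, which forces (5,3) = 4.
Cage b needs two cells with product 20, which forces (2,2) = 4.
Column 3 already has 4, leaving (2,3) = 5.
Row 2 now contains 5, leaving (2,4) = 2.
4 is placed in row 2, which forces (2,5) = 1.
Cage a has product 10, which forces (5,2) = 1.
Column 4 already has 2, which forces (5,4) = 3.
Row 5 now contains 3, so (5,5) = 2.
Cage h has product 120, so (3,3) = 3.
3 is placed in row 3, so (3,5) = 4.
The 3 cells of cage a must have product 10, which forces (4,1) = 2.
Row 4 now contains 2, leaving (4,2) = 5.
Cage d has product 10, leaving (4,3) = 1.
5 is placed in row 4, leaving (4,4) = 4.
4 is placed in column 5, leaving (4,5) = 3.
2 is placed in row 5; hence (5,1) = 5.
Cage f has product 30, leaving (1,2) = 3.
Column 3 already has 1, which forces (1,3) = 2.
Cage f has product 30; hence (1,4) = 1.
3 is placed in column 5, so (1,5) = 5.
Column 2 now contains 5; hence (3,2) = 2.
Row 3 now contains 4, which forces (3,4) = 5.
Completed grid: 4 3 2 1 5 / 3 4 5 2 1 / 1 2 3 5 4 / 2 5 1 4 3 / 5 1 4 3 2.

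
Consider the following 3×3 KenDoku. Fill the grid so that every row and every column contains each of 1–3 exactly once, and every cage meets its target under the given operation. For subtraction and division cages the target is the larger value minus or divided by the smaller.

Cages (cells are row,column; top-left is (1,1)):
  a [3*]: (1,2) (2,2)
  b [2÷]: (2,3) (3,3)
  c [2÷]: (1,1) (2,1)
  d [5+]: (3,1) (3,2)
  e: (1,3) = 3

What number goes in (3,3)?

1

E is a freebie, leaving (1,3) = 3.
Row 1 now contains 3, so (1,2) = 1.
The two cells of cage a must have product 3, leaving (2,2) = 3.
Column 2 now contains 3, which forces (3,2) = 2.
2 is placed in row 3; hence (3,3) = 1.
Row 1 now contains 1, so (1,1) = 2.
The two cells of cage c must have quotient 2, so (2,1) = 1.
Column 3 already has 1; hence (2,3) = 2.
2 is placed in row 3, leaving (3,1) = 3.
Filled in: 2 1 3 / 1 3 2 / 3 2 1.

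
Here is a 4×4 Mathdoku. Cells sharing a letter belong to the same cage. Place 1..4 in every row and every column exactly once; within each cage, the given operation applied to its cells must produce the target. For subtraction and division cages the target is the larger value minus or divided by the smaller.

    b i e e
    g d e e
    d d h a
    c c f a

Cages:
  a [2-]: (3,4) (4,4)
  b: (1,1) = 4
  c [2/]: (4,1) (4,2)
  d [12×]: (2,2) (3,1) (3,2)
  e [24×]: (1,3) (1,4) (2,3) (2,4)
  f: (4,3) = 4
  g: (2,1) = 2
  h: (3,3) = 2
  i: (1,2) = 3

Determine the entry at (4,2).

B is a freebie, so (1,1) = 4.
Cage i is a single given cell, which forces (1,2) = 3.
Cage g is a single given cell, leaving (2,1) = 2.
Cage h is given, so (3,3) = 2.
Column 1 already has 2, so (4,1) = 1.
Cage f is a single given cell, so (4,3) = 4.
2 is placed in column 3, leaving (1,3) = 1.
The 4 cells of cage e must have product 24, which forces (1,4) = 2.
Cage e needs product 24, leaving (2,3) = 3.
The 4 cells of cage e must have product 24, leaving (2,4) = 4.
1 is placed in column 1, so (3,1) = 3.
Column 4 already has 4; hence (3,4) = 1.
4 is placed in row 4, which forces (4,2) = 2.
Column 4 already has 2; hence (4,4) = 3.
4 is placed in row 2, leaving (2,2) = 1.
1 is placed in row 3; hence (3,2) = 4.
Completed grid: 4 3 1 2 / 2 1 3 4 / 3 4 2 1 / 1 2 4 3.

2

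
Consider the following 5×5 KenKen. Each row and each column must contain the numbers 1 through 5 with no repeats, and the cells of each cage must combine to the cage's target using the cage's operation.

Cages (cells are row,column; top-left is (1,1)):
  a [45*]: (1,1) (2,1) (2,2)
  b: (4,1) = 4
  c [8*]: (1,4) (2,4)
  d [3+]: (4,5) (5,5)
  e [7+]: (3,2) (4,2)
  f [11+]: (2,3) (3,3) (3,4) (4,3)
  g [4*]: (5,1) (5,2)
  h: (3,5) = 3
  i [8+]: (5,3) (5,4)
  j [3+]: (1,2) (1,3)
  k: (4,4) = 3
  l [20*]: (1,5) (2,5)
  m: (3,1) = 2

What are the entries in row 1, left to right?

3 1 2 4 5

Cage a needs product 45, which forces (1,1) = 3.
Cage a has product 45; hence (2,1) = 5.
Cage a needs product 45, leaving (2,2) = 3.
Row 2 now contains 5, so (2,5) = 4.
Cage m is given, leaving (3,1) = 2.
Cage h is a single given cell, so (3,5) = 3.
B is a freebie, so (4,1) = 4.
K is a freebie; hence (4,4) = 3.
Column 1 now contains 4, leaving (5,1) = 1.
Row 5 now contains 1, so (5,2) = 4.
Column 4 now contains 3, leaving (5,4) = 5.
Row 5 now contains 1, leaving (5,5) = 2.
Cage c's pair has product 8; hence (1,4) = 4.
Column 5 already has 4, so (1,5) = 5.
The 4 cells of cage f must have sum 11, so (2,3) = 1.
Row 2 now contains 4, which forces (2,4) = 2.
Column 2 now contains 4, so (3,2) = 5.
Cage f has sum 11, leaving (3,3) = 4.
Cage f has sum 11, leaving (3,4) = 1.
Cage e's pair has sum 7, leaving (4,2) = 2.
Cage f needs sum 11; hence (4,3) = 5.
Column 5 now contains 2, so (4,5) = 1.
Row 5 already has 5, leaving (5,3) = 3.
Column 2 already has 2, leaving (1,2) = 1.
1 is placed in column 3; hence (1,3) = 2.
Completed grid: 3 1 2 4 5 / 5 3 1 2 4 / 2 5 4 1 3 / 4 2 5 3 1 / 1 4 3 5 2.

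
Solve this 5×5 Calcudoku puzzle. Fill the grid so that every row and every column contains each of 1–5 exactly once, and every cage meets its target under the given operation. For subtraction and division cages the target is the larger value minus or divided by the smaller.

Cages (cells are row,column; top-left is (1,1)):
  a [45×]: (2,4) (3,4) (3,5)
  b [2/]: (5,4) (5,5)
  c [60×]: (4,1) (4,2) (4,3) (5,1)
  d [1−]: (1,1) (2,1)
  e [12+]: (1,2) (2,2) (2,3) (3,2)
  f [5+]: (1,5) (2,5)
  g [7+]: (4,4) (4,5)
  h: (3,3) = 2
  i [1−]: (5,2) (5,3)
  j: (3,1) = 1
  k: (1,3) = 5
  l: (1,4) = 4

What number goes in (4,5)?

K is a freebie; hence (1,3) = 5.
L is a freebie, so (1,4) = 4.
Cage a needs product 45; hence (2,4) = 3.
Cage j is given, which forces (3,1) = 1.
Cage h is a single given cell; hence (3,3) = 2.
Cage a needs product 45, so (3,4) = 5.
Cage a needs product 45, leaving (3,5) = 3.
5 is placed in column 4, leaving (4,4) = 2.
Column 4 already has 2, which forces (5,4) = 1.
Cage d needs two cells with difference 1, which forces (1,1) = 3.
Row 1 already has 3, so (1,2) = 2.
Cage f's pair has sum 5, leaving (1,5) = 1.
Cage f needs two cells with sum 5; hence (2,5) = 4.
Row 3 now contains 3, leaving (3,2) = 4.
Cage g needs two cells with sum 7, so (4,5) = 5.
Cage b needs two cells with quotient 2; hence (5,5) = 2.
Row 2 now contains 4, which forces (2,1) = 2.
Cage e has sum 12, so (2,2) = 5.
Row 2 now contains 4, which forces (2,3) = 1.
Row 4 now contains 5, which forces (4,1) = 4.
1 is placed in column 3, leaving (4,3) = 3.
Cage c has product 60, which forces (5,1) = 5.
Column 2 now contains 5, leaving (5,2) = 3.
Cage i needs two cells with difference 1; hence (5,3) = 4.
3 is placed in row 4, which forces (4,2) = 1.
Completed grid: 3 2 5 4 1 / 2 5 1 3 4 / 1 4 2 5 3 / 4 1 3 2 5 / 5 3 4 1 2.

5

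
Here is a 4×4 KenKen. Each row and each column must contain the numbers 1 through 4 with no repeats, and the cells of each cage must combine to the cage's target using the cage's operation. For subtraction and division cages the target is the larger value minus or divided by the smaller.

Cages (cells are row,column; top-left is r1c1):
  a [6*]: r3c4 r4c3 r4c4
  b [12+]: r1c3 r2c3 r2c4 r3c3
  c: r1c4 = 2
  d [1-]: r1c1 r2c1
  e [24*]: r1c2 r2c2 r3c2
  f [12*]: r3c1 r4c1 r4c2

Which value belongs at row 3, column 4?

1

C is a freebie, so r1c4 = 2.
Cage a has product 6, so r4c3 = 2.
Cage b has sum 12, leaving r2c4 = 4.
Row 2 needs a 1, and only r2c3 is open for it.
Row 1 needs a 1, and only r1c1 is open for it.
The two cells of cage d must have difference 1, leaving r2c1 = 2.
Row 2 now contains 2; hence r2c2 = 3.
The 3 cells of cage f must have product 12, leaving r4c2 = 1.
1 is placed in row 4, so r4c4 = 3.
3 is placed in column 2, so r1c2 = 4.
Row 1 already has 4, which forces r1c3 = 3.
Cage f has product 12, so r3c1 = 3.
The 3 cells of cage e must have product 24, leaving r3c2 = 2.
Column 3 now contains 3, so r3c3 = 4.
3 is placed in column 4, which forces r3c4 = 1.
Row 4 already has 3, which forces r4c1 = 4.
Completed grid: 1 4 3 2 / 2 3 1 4 / 3 2 4 1 / 4 1 2 3.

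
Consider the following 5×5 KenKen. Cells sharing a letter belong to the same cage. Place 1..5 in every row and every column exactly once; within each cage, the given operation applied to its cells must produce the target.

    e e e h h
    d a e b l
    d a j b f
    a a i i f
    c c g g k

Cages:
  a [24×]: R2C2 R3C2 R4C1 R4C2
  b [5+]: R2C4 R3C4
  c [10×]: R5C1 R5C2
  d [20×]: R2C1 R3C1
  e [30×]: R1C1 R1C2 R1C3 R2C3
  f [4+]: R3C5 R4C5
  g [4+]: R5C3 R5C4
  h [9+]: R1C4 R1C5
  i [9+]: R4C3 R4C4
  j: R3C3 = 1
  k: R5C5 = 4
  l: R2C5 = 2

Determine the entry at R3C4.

2

L is a freebie, which forces R2C5 = 2.
Cage j is a single given cell; hence R3C3 = 1.
Row 3 already has 1, leaving R3C5 = 3.
Column 5 already has 3, which forces R4C5 = 1.
Column 3 already has 1, leaving R5C3 = 3.
Row 5 already has 3; hence R5C4 = 1.
K is a freebie, so R5C5 = 4.
Cage e has product 30, leaving R1C3 = 2.
Cage h needs two cells with sum 9, so R1C4 = 4.
Column 5 already has 4; hence R1C5 = 5.
The 4 cells of cage a must have product 24, leaving R2C2 = 1.
3 is placed in column 3, so R2C3 = 5.
Cage b needs two cells with sum 5, so R2C4 = 3.
Cage b needs two cells with sum 5, which forces R3C4 = 2.
5 is placed in column 3, which forces R4C3 = 4.
Column 4 now contains 4, leaving R4C4 = 5.
The 4 cells of cage e must have product 30; hence R1C1 = 1.
1 is placed in column 2, so R1C2 = 3.
Row 2 already has 5, which forces R2C1 = 4.
Cage d's pair has product 20, so R3C1 = 5.
Row 3 already has 2, leaving R3C2 = 4.
3 is placed in column 2, leaving R4C2 = 2.
Column 1 already has 5; hence R5C1 = 2.
Column 2 now contains 2, so R5C2 = 5.
2 is placed in row 4, so R4C1 = 3.
Filled in: 1 3 2 4 5 / 4 1 5 3 2 / 5 4 1 2 3 / 3 2 4 5 1 / 2 5 3 1 4.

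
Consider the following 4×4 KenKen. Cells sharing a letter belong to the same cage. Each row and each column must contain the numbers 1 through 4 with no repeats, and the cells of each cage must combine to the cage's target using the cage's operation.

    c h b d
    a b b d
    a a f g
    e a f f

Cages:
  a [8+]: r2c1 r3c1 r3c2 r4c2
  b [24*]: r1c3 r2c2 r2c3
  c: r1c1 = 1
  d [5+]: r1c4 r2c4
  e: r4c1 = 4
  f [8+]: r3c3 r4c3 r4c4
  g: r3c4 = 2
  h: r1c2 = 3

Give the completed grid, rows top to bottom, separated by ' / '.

1 3 2 4 / 2 4 3 1 / 3 1 4 2 / 4 2 1 3

Cage c is given; hence r1c1 = 1.
H is a freebie; hence r1c2 = 3.
G is a freebie; hence r3c4 = 2.
Cage e is given, so r4c1 = 4.
Column 4 now contains 2, which forces r1c4 = 4.
The 4 cells of cage a must have sum 8, so r2c1 = 2.
Row 2 already has 2, which forces r2c2 = 4.
Cage b needs product 24, so r2c3 = 3.
Cage d's pair has sum 5, which forces r2c4 = 1.
Column 1 now contains 4, so r3c1 = 3.
The 4 cells of cage a must have sum 8; hence r3c2 = 1.
3 is placed in column 3, which forces r3c3 = 4.
Cage a needs sum 8, leaving r4c2 = 2.
Row 4 now contains 2; hence r4c3 = 1.
1 is placed in column 4, leaving r4c4 = 3.
Row 1 already has 4, leaving r1c3 = 2.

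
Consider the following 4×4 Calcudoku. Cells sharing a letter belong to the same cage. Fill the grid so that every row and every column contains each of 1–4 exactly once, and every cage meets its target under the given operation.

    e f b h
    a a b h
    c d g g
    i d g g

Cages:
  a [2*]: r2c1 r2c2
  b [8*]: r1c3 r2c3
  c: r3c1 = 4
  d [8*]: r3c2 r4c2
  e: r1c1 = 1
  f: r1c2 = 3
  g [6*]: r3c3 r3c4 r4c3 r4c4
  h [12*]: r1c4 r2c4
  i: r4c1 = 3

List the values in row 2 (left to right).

2 1 4 3

Cage e is given, leaving r1c1 = 1.
Cage f is given, so r1c2 = 3.
Row 1 already has 3, so r1c4 = 4.
Column 1 already has 1, so r2c1 = 2.
2 is placed in row 2; hence r2c2 = 1.
2 is placed in row 2, so r2c3 = 4.
4 is placed in column 4, which forces r2c4 = 3.
C is a freebie, so r3c1 = 4.
Row 3 now contains 4; hence r3c2 = 2.
Row 3 already has 2, which forces r3c4 = 1.
I is a freebie, so r4c1 = 3.
Column 2 now contains 2, which forces r4c2 = 4.
1 is placed in column 4, leaving r4c4 = 2.
4 is placed in row 1, leaving r1c3 = 2.
Row 3 now contains 1, so r3c3 = 3.
Row 4 now contains 2, which forces r4c3 = 1.
The full grid is 1 3 2 4 / 2 1 4 3 / 4 2 3 1 / 3 4 1 2.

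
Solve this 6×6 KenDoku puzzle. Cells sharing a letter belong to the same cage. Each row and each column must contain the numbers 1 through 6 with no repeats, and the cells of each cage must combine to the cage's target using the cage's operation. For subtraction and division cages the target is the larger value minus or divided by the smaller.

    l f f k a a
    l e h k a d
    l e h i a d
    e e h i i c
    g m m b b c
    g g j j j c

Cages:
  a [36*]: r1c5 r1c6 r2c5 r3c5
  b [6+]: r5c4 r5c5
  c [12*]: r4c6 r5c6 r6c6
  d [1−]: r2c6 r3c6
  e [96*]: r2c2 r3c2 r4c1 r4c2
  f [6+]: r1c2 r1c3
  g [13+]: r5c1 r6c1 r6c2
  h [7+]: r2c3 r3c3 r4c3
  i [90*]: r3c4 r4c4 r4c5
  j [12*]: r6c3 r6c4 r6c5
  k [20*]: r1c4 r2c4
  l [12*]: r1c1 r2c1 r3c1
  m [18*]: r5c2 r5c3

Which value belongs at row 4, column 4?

6

The only place for 5 in column 3 is r1c3.
Cage f needs two cells with sum 6, so r1c2 = 1.
Row 1 now contains 5, leaving r1c4 = 4.
Cage k's pair has product 20, which forces r2c4 = 5.
Cage i has product 90, leaving r4c5 = 5.
Column 5 already has 5, leaving r5c5 = 4.
The two cells of cage b must have sum 6; hence r5c4 = 2.
The only place for 5 in row 3 is r3c6.
Row 5 needs a 1, and only r5c6 is open for it.
In row 4, 1 can only go at r4c3, so r4c3 = 1.
In row 5, 5 can only go at r5c1, so r5c1 = 5.
The only place for 5 in row 6 is r6c2.
Cage g has sum 13, so r6c1 = 3.
In row 6, 4 can only go at r6c6, so r6c6 = 4.
4 is placed in column 6; hence r2c6 = 6.
Cage c needs product 12, leaving r4c6 = 3.
Column 6 already has 3, leaving r1c6 = 2.
The 3 cells of cage i must have product 90; hence r3c4 = 3.
Row 4 now contains 3, which forces r4c4 = 6.
Column 4 now contains 6; hence r6c4 = 1.
Row 1 now contains 2, which forces r1c1 = 6.
6 is placed in row 1, which forces r1c5 = 3.
Column 5 already has 3, leaving r2c5 = 1.
Column 5 already has 1, leaving r3c5 = 6.
6 is placed in column 5, so r6c5 = 2.
Row 2 already has 1, leaving r2c1 = 2.
The 4 cells of cage e must have product 96; hence r2c2 = 3.
2 is placed in row 2, which forces r2c3 = 4.
The 3 cells of cage l must have product 12, which forces r3c1 = 1.
Row 3 now contains 6, leaving r3c2 = 4.
Column 3 already has 4, so r3c3 = 2.
Cage e has product 96; hence r4c1 = 4.
Cage e needs product 96, leaving r4c2 = 2.
3 is placed in column 2, so r5c2 = 6.
Row 5 now contains 6; hence r5c3 = 3.
Row 6 already has 2; hence r6c3 = 6.
Filled in: 6 1 5 4 3 2 / 2 3 4 5 1 6 / 1 4 2 3 6 5 / 4 2 1 6 5 3 / 5 6 3 2 4 1 / 3 5 6 1 2 4.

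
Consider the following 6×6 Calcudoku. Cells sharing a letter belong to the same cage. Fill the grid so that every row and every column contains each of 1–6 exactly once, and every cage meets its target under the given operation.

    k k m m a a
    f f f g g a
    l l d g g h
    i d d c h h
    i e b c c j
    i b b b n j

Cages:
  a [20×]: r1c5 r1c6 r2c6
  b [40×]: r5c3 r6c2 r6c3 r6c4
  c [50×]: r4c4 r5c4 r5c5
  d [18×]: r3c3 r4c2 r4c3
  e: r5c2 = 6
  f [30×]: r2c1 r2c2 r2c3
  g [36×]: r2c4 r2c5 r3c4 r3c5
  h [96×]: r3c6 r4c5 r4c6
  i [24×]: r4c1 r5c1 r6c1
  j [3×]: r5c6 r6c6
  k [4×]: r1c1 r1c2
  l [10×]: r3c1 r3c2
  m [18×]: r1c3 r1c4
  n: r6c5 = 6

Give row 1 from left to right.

Cage h has product 96; hence r3c6 = 4.
Cage c has product 50; hence r4c4 = 5.
Cage h needs product 96, which forces r4c5 = 4.
Cage h needs product 96; hence r4c6 = 6.
Cage e is given, leaving r5c2 = 6.
The 3 cells of cage c must have product 50, which forces r5c4 = 2.
Cage c has product 50, which forces r5c5 = 5.
N is a freebie, leaving r6c5 = 6.
Cage a needs product 20, so r1c5 = 2.
Cage a has product 20, which forces r1c6 = 5.
Cage a needs product 20, so r2c6 = 2.
Cage g needs product 36, leaving r2c4 = 4.
Cage g has product 36, which forces r2c5 = 3.
Cage g has product 36, leaving r3c4 = 3.
Cage g needs product 36, leaving r3c5 = 1.
4 is placed in column 4, so r6c4 = 1.
Row 6 now contains 1, leaving r6c6 = 3.
Cage m's pair has product 18; hence r1c3 = 3.
Column 4 now contains 3; hence r1c4 = 6.
Row 3 now contains 3, so r3c3 = 6.
3 is placed in column 3; hence r4c3 = 1.
Cage b needs product 40, leaving r5c3 = 4.
3 is placed in column 6, so r5c6 = 1.
The 3 cells of cage f must have product 30, leaving r2c1 = 6.
Cage f has product 30, leaving r2c2 = 1.
Column 3 already has 1, which forces r2c3 = 5.
Cage i needs product 24, which forces r4c1 = 2.
Row 4 already has 1, leaving r4c2 = 3.
Row 5 already has 4, so r5c1 = 3.
Cage i needs product 24, which forces r6c1 = 4.
Column 3 already has 5; hence r6c3 = 2.
Column 1 already has 4, which forces r1c1 = 1.
Column 2 already has 1, leaving r1c2 = 4.
Column 1 now contains 2, leaving r3c1 = 5.
The two cells of cage l must have product 10; hence r3c2 = 2.
Row 6 already has 2, leaving r6c2 = 5.
Filled in: 1 4 3 6 2 5 / 6 1 5 4 3 2 / 5 2 6 3 1 4 / 2 3 1 5 4 6 / 3 6 4 2 5 1 / 4 5 2 1 6 3.

1 4 3 6 2 5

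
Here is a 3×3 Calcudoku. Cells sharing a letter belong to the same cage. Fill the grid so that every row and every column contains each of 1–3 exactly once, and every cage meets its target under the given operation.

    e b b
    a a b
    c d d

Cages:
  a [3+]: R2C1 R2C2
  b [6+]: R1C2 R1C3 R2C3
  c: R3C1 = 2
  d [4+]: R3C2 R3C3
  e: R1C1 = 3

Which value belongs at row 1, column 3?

2

Cage e is a single given cell, so R1C1 = 3.
Cage c is given, so R3C1 = 2.
2 is placed in column 1, which forces R2C1 = 1.
The two cells of cage a must have sum 3, which forces R2C2 = 2.
The 3 cells of cage b must have sum 6, leaving R2C3 = 3.
Column 3 now contains 3, which forces R3C3 = 1.
Column 2 now contains 2, so R1C2 = 1.
Column 3 already has 1, so R1C3 = 2.
1 is placed in row 3, so R3C2 = 3.
The full grid is 3 1 2 / 1 2 3 / 2 3 1.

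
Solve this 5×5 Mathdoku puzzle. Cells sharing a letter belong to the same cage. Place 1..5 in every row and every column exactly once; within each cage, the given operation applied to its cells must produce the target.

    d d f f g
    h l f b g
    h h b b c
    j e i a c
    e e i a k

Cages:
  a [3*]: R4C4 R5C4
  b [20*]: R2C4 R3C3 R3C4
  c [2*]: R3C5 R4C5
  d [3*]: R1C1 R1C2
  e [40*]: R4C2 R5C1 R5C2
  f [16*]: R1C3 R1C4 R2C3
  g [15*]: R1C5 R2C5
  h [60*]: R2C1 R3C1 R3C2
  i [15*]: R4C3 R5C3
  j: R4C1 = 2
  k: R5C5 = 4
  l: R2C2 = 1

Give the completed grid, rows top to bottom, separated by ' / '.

1 3 4 2 5 / 4 1 2 5 3 / 3 5 1 4 2 / 2 4 5 3 1 / 5 2 3 1 4

L is a freebie, leaving R2C2 = 1.
Cage j is given, so R4C1 = 2.
Row 4 already has 2; hence R4C5 = 1.
Cage k is a single given cell, which forces R5C5 = 4.
The two cells of cage d must have product 3; hence R1C1 = 1.
Column 2 now contains 1, which forces R1C2 = 3.
Row 1 already has 1; hence R1C3 = 4.
Row 1 now contains 4, so R1C4 = 2.
Row 1 now contains 3; hence R1C5 = 5.
Column 3 now contains 4, which forces R2C3 = 2.
Column 5 now contains 5, leaving R2C5 = 3.
Column 5 already has 1, which forces R3C5 = 2.
Cage e has product 40; hence R4C2 = 4.
Row 4 now contains 1, which forces R4C4 = 3.
4 is placed in row 5, leaving R5C1 = 5.
Cage e has product 40; hence R5C2 = 2.
Row 5 already has 5; hence R5C3 = 3.
The two cells of cage a must have product 3; hence R5C4 = 1.
Column 1 already has 5, leaving R2C1 = 4.
4 is placed in row 2; hence R2C4 = 5.
The 3 cells of cage h must have product 60, which forces R3C1 = 3.
4 is placed in column 2; hence R3C2 = 5.
Cage b needs product 20, which forces R3C3 = 1.
5 is placed in column 4; hence R3C4 = 4.
3 is placed in row 4, so R4C3 = 5.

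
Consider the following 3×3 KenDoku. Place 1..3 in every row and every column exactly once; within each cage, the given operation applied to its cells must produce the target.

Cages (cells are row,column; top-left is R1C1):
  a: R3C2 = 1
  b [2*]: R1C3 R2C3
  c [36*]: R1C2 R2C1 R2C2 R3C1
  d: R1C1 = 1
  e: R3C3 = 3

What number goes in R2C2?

Cage d is a single given cell, so R1C1 = 1.
Row 1 already has 1, which forces R1C3 = 2.
2 is placed in column 3, so R2C3 = 1.
A is a freebie, which forces R3C2 = 1.
E is a freebie; hence R3C3 = 3.
Row 1 now contains 2, which forces R1C2 = 3.
The 4 cells of cage c must have product 36, leaving R2C1 = 3.
The 4 cells of cage c must have product 36, so R2C2 = 2.
Row 3 now contains 3, which forces R3C1 = 2.
Completed grid: 1 3 2 / 3 2 1 / 2 1 3.

2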